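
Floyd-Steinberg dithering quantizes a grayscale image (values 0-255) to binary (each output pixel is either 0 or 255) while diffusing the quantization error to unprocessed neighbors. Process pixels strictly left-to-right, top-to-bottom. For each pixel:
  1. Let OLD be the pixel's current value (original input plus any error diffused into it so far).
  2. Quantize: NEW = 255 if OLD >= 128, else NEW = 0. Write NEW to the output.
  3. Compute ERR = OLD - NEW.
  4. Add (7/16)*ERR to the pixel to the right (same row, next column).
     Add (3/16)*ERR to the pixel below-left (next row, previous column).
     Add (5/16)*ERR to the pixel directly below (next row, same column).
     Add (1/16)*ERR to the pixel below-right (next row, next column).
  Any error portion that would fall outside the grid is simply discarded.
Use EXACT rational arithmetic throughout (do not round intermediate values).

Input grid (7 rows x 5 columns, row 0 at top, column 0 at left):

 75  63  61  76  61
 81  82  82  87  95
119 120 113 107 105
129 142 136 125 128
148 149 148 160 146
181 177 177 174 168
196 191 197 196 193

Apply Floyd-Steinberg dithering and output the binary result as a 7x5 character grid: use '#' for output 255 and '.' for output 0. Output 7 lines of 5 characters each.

(0,0): OLD=75 → NEW=0, ERR=75
(0,1): OLD=1533/16 → NEW=0, ERR=1533/16
(0,2): OLD=26347/256 → NEW=0, ERR=26347/256
(0,3): OLD=495725/4096 → NEW=0, ERR=495725/4096
(0,4): OLD=7467771/65536 → NEW=0, ERR=7467771/65536
(1,0): OLD=31335/256 → NEW=0, ERR=31335/256
(1,1): OLD=388049/2048 → NEW=255, ERR=-134191/2048
(1,2): OLD=7482661/65536 → NEW=0, ERR=7482661/65536
(1,3): OLD=53102721/262144 → NEW=255, ERR=-13743999/262144
(1,4): OLD=483332707/4194304 → NEW=0, ERR=483332707/4194304
(2,0): OLD=4750219/32768 → NEW=255, ERR=-3605621/32768
(2,1): OLD=84349609/1048576 → NEW=0, ERR=84349609/1048576
(2,2): OLD=2851251771/16777216 → NEW=255, ERR=-1426938309/16777216
(2,3): OLD=22051499649/268435456 → NEW=0, ERR=22051499649/268435456
(2,4): OLD=745924674887/4294967296 → NEW=255, ERR=-349291985593/4294967296
(3,0): OLD=1840410331/16777216 → NEW=0, ERR=1840410331/16777216
(3,1): OLD=25810891455/134217728 → NEW=255, ERR=-8414629185/134217728
(3,2): OLD=439903677797/4294967296 → NEW=0, ERR=439903677797/4294967296
(3,3): OLD=1502526018077/8589934592 → NEW=255, ERR=-687907302883/8589934592
(3,4): OLD=9989563057073/137438953472 → NEW=0, ERR=9989563057073/137438953472
(4,0): OLD=366200105589/2147483648 → NEW=255, ERR=-181408224651/2147483648
(4,1): OLD=8144002297077/68719476736 → NEW=0, ERR=8144002297077/68719476736
(4,2): OLD=234109965802235/1099511627776 → NEW=255, ERR=-46265499280645/1099511627776
(4,3): OLD=2402995453182709/17592186044416 → NEW=255, ERR=-2083011988143371/17592186044416
(4,4): OLD=31498748882974515/281474976710656 → NEW=0, ERR=31498748882974515/281474976710656
(5,0): OLD=194418295574527/1099511627776 → NEW=255, ERR=-85957169508353/1099511627776
(5,1): OLD=1465979709103037/8796093022208 → NEW=255, ERR=-777024011560003/8796093022208
(5,2): OLD=31077323397116069/281474976710656 → NEW=0, ERR=31077323397116069/281474976710656
(5,3): OLD=229294729680971883/1125899906842624 → NEW=255, ERR=-57809746563897237/1125899906842624
(5,4): OLD=3118412934064007209/18014398509481984 → NEW=255, ERR=-1475258685853898711/18014398509481984
(6,0): OLD=21815188902630159/140737488355328 → NEW=255, ERR=-14072870627978481/140737488355328
(6,1): OLD=610070432983675361/4503599627370496 → NEW=255, ERR=-538347471995801119/4503599627370496
(6,2): OLD=11821546340584992699/72057594037927936 → NEW=255, ERR=-6553140139086630981/72057594037927936
(6,3): OLD=151854205588303403721/1152921504606846976 → NEW=255, ERR=-142140778086442575159/1152921504606846976
(6,4): OLD=2033956199666167077567/18446744073709551616 → NEW=0, ERR=2033956199666167077567/18446744073709551616
Row 0: .....
Row 1: .#.#.
Row 2: #.#.#
Row 3: .#.#.
Row 4: #.##.
Row 5: ##.##
Row 6: ####.

Answer: .....
.#.#.
#.#.#
.#.#.
#.##.
##.##
####.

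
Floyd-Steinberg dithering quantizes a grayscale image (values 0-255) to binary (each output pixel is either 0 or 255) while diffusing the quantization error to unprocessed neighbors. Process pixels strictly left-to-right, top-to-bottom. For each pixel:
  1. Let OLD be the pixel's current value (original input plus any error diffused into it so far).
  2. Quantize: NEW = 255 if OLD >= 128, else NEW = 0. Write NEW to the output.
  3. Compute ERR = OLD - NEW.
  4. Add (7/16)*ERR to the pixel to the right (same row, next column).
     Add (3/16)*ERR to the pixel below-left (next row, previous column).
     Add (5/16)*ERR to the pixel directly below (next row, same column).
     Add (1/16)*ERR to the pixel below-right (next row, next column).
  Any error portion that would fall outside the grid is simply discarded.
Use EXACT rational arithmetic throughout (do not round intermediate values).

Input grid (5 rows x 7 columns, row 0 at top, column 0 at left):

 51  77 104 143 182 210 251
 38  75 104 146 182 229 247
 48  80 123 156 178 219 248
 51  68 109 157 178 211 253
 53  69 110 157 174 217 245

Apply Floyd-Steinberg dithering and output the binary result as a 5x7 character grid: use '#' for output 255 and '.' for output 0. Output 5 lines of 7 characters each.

Answer: ..#.###
..#.###
.#.####
..#.#.#
..#.###

Derivation:
(0,0): OLD=51 → NEW=0, ERR=51
(0,1): OLD=1589/16 → NEW=0, ERR=1589/16
(0,2): OLD=37747/256 → NEW=255, ERR=-27533/256
(0,3): OLD=392997/4096 → NEW=0, ERR=392997/4096
(0,4): OLD=14678531/65536 → NEW=255, ERR=-2033149/65536
(0,5): OLD=205968917/1048576 → NEW=255, ERR=-61417963/1048576
(0,6): OLD=3781155475/16777216 → NEW=255, ERR=-497034605/16777216
(1,0): OLD=18575/256 → NEW=0, ERR=18575/256
(1,1): OLD=247401/2048 → NEW=0, ERR=247401/2048
(1,2): OLD=9662493/65536 → NEW=255, ERR=-7049187/65536
(1,3): OLD=30509913/262144 → NEW=0, ERR=30509913/262144
(1,4): OLD=3661432299/16777216 → NEW=255, ERR=-616757781/16777216
(1,5): OLD=25114693979/134217728 → NEW=255, ERR=-9110826661/134217728
(1,6): OLD=438909790965/2147483648 → NEW=255, ERR=-108698539275/2147483648
(2,0): OLD=3058067/32768 → NEW=0, ERR=3058067/32768
(2,1): OLD=149890817/1048576 → NEW=255, ERR=-117496063/1048576
(2,2): OLD=1169978435/16777216 → NEW=0, ERR=1169978435/16777216
(2,3): OLD=28087043563/134217728 → NEW=255, ERR=-6138477077/134217728
(2,4): OLD=151450517019/1073741824 → NEW=255, ERR=-122353648101/1073741824
(2,5): OLD=4677924882505/34359738368 → NEW=255, ERR=-4083808401335/34359738368
(2,6): OLD=96724528267663/549755813888 → NEW=255, ERR=-43463204273777/549755813888
(3,0): OLD=992440547/16777216 → NEW=0, ERR=992440547/16777216
(3,1): OLD=10438337703/134217728 → NEW=0, ERR=10438337703/134217728
(3,2): OLD=160244145829/1073741824 → NEW=255, ERR=-113560019291/1073741824
(3,3): OLD=341149479827/4294967296 → NEW=0, ERR=341149479827/4294967296
(3,4): OLD=83561446710499/549755813888 → NEW=255, ERR=-56626285830941/549755813888
(3,5): OLD=469926137056729/4398046511104 → NEW=0, ERR=469926137056729/4398046511104
(3,6): OLD=18831519590024135/70368744177664 → NEW=255, ERR=887489824719815/70368744177664
(4,0): OLD=184829268333/2147483648 → NEW=0, ERR=184829268333/2147483648
(4,1): OLD=3945366116233/34359738368 → NEW=0, ERR=3945366116233/34359738368
(4,2): OLD=80780901222567/549755813888 → NEW=255, ERR=-59406831318873/549755813888
(4,3): OLD=477726432487005/4398046511104 → NEW=0, ERR=477726432487005/4398046511104
(4,4): OLD=7541155279798983/35184372088832 → NEW=255, ERR=-1430859602853177/35184372088832
(4,5): OLD=257296641197242247/1125899906842624 → NEW=255, ERR=-29807835047626873/1125899906842624
(4,6): OLD=4396173066553805793/18014398509481984 → NEW=255, ERR=-197498553364100127/18014398509481984
Row 0: ..#.###
Row 1: ..#.###
Row 2: .#.####
Row 3: ..#.#.#
Row 4: ..#.###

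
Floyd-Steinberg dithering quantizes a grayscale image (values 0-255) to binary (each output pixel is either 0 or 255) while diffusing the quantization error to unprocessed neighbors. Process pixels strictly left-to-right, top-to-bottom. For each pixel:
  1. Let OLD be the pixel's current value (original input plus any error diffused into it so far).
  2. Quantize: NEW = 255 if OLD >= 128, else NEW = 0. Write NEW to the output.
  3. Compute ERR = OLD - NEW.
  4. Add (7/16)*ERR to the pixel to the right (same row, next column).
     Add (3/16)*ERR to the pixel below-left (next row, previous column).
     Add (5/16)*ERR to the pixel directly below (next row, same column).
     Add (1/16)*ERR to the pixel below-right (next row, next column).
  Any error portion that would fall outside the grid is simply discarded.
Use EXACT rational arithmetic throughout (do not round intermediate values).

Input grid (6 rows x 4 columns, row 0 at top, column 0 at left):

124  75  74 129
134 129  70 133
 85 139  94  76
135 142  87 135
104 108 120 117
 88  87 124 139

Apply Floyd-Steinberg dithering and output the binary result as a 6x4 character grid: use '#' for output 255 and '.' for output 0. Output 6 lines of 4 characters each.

Answer: .#.#
#..#
.#..
#.#.
.#.#
..#.

Derivation:
(0,0): OLD=124 → NEW=0, ERR=124
(0,1): OLD=517/4 → NEW=255, ERR=-503/4
(0,2): OLD=1215/64 → NEW=0, ERR=1215/64
(0,3): OLD=140601/1024 → NEW=255, ERR=-120519/1024
(1,0): OLD=9547/64 → NEW=255, ERR=-6773/64
(1,1): OLD=28013/512 → NEW=0, ERR=28013/512
(1,2): OLD=1145937/16384 → NEW=0, ERR=1145937/16384
(1,3): OLD=33556231/262144 → NEW=255, ERR=-33290489/262144
(2,0): OLD=509439/8192 → NEW=0, ERR=509439/8192
(2,1): OLD=49756165/262144 → NEW=255, ERR=-17090555/262144
(2,2): OLD=35097105/524288 → NEW=0, ERR=35097105/524288
(2,3): OLD=586979037/8388608 → NEW=0, ERR=586979037/8388608
(3,0): OLD=596469615/4194304 → NEW=255, ERR=-473077905/4194304
(3,1): OLD=5953832241/67108864 → NEW=0, ERR=5953832241/67108864
(3,2): OLD=167266826383/1073741824 → NEW=255, ERR=-106537338737/1073741824
(3,3): OLD=2021066423401/17179869184 → NEW=0, ERR=2021066423401/17179869184
(4,0): OLD=91684414019/1073741824 → NEW=0, ERR=91684414019/1073741824
(4,1): OLD=1266401694697/8589934592 → NEW=255, ERR=-924031626263/8589934592
(4,2): OLD=19113299290537/274877906944 → NEW=0, ERR=19113299290537/274877906944
(4,3): OLD=782776291988335/4398046511104 → NEW=255, ERR=-338725568343185/4398046511104
(5,0): OLD=12989909587507/137438953472 → NEW=0, ERR=12989909587507/137438953472
(5,1): OLD=497454828349541/4398046511104 → NEW=0, ERR=497454828349541/4398046511104
(5,2): OLD=382740347563871/2199023255552 → NEW=255, ERR=-178010582601889/2199023255552
(5,3): OLD=5901292231201517/70368744177664 → NEW=0, ERR=5901292231201517/70368744177664
Row 0: .#.#
Row 1: #..#
Row 2: .#..
Row 3: #.#.
Row 4: .#.#
Row 5: ..#.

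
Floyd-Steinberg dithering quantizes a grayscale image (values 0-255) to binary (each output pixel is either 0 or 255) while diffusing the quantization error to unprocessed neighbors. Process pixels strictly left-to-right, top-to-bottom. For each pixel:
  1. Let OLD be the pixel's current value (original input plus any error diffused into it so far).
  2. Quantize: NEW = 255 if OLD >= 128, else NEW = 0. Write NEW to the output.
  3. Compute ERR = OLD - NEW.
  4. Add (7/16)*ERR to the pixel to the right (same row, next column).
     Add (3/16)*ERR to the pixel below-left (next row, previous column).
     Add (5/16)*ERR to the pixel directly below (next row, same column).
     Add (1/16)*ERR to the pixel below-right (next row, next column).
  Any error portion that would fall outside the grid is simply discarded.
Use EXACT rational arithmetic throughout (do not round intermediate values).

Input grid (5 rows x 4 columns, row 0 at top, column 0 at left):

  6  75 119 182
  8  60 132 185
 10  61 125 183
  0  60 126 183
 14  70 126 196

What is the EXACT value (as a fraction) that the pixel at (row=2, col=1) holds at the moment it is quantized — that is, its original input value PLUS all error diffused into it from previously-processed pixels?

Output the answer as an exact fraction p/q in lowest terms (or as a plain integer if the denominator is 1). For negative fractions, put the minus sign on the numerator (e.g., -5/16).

Answer: 64013145/524288

Derivation:
(0,0): OLD=6 → NEW=0, ERR=6
(0,1): OLD=621/8 → NEW=0, ERR=621/8
(0,2): OLD=19579/128 → NEW=255, ERR=-13061/128
(0,3): OLD=281309/2048 → NEW=255, ERR=-240931/2048
(1,0): OLD=3127/128 → NEW=0, ERR=3127/128
(1,1): OLD=78017/1024 → NEW=0, ERR=78017/1024
(1,2): OLD=3808917/32768 → NEW=0, ERR=3808917/32768
(1,3): OLD=101037603/524288 → NEW=255, ERR=-32655837/524288
(2,0): OLD=522971/16384 → NEW=0, ERR=522971/16384
(2,1): OLD=64013145/524288 → NEW=0, ERR=64013145/524288
Target (2,1): original=61, with diffused error = 64013145/524288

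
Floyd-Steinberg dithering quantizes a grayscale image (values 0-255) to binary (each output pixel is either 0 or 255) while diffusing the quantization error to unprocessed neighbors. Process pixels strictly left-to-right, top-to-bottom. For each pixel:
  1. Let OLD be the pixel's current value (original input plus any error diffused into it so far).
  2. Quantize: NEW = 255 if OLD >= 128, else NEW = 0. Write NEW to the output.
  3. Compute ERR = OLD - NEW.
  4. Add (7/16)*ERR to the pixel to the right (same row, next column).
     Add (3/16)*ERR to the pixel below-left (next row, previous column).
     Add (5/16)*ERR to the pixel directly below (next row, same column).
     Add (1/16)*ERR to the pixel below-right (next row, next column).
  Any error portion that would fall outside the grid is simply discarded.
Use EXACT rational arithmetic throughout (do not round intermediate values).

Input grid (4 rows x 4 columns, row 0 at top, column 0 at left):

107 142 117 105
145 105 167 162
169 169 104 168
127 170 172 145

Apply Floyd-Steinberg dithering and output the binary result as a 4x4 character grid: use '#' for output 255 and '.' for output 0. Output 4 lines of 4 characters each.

Answer: .#.#
#.#.
##.#
.##.

Derivation:
(0,0): OLD=107 → NEW=0, ERR=107
(0,1): OLD=3021/16 → NEW=255, ERR=-1059/16
(0,2): OLD=22539/256 → NEW=0, ERR=22539/256
(0,3): OLD=587853/4096 → NEW=255, ERR=-456627/4096
(1,0): OLD=42503/256 → NEW=255, ERR=-22777/256
(1,1): OLD=140465/2048 → NEW=0, ERR=140465/2048
(1,2): OLD=13073157/65536 → NEW=255, ERR=-3638523/65536
(1,3): OLD=113639475/1048576 → NEW=0, ERR=113639475/1048576
(2,0): OLD=5048107/32768 → NEW=255, ERR=-3307733/32768
(2,1): OLD=136629001/1048576 → NEW=255, ERR=-130757879/1048576
(2,2): OLD=118909997/2097152 → NEW=0, ERR=118909997/2097152
(2,3): OLD=7489476569/33554432 → NEW=255, ERR=-1066903591/33554432
(3,0): OLD=1209195515/16777216 → NEW=0, ERR=1209195515/16777216
(3,1): OLD=44798046437/268435456 → NEW=255, ERR=-23652994843/268435456
(3,2): OLD=590186105883/4294967296 → NEW=255, ERR=-505030554597/4294967296
(3,3): OLD=5989819620157/68719476736 → NEW=0, ERR=5989819620157/68719476736
Row 0: .#.#
Row 1: #.#.
Row 2: ##.#
Row 3: .##.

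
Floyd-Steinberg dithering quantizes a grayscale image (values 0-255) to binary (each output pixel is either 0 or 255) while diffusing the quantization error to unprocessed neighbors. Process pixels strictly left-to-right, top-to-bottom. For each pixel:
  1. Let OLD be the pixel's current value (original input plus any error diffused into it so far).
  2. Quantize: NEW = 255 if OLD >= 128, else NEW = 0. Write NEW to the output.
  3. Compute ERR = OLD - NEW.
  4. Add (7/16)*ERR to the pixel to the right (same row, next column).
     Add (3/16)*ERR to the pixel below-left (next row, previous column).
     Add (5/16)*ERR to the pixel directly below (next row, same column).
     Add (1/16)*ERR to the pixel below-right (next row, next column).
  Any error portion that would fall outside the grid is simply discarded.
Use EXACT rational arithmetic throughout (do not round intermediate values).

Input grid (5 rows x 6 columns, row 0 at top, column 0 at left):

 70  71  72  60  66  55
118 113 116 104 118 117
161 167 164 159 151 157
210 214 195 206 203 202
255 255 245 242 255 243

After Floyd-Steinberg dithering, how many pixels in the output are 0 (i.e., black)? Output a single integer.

(0,0): OLD=70 → NEW=0, ERR=70
(0,1): OLD=813/8 → NEW=0, ERR=813/8
(0,2): OLD=14907/128 → NEW=0, ERR=14907/128
(0,3): OLD=227229/2048 → NEW=0, ERR=227229/2048
(0,4): OLD=3753291/32768 → NEW=0, ERR=3753291/32768
(0,5): OLD=55108877/524288 → NEW=0, ERR=55108877/524288
(1,0): OLD=20343/128 → NEW=255, ERR=-12297/128
(1,1): OLD=132033/1024 → NEW=255, ERR=-129087/1024
(1,2): OLD=4076245/32768 → NEW=0, ERR=4076245/32768
(1,3): OLD=29078513/131072 → NEW=255, ERR=-4344847/131072
(1,4): OLD=1391960563/8388608 → NEW=255, ERR=-747134477/8388608
(1,5): OLD=15843085493/134217728 → NEW=0, ERR=15843085493/134217728
(2,0): OLD=1758683/16384 → NEW=0, ERR=1758683/16384
(2,1): OLD=100604441/524288 → NEW=255, ERR=-33088999/524288
(2,2): OLD=1351977611/8388608 → NEW=255, ERR=-787117429/8388608
(2,3): OLD=6621280499/67108864 → NEW=0, ERR=6621280499/67108864
(2,4): OLD=400277332825/2147483648 → NEW=255, ERR=-147330997415/2147483648
(2,5): OLD=5439342355199/34359738368 → NEW=255, ERR=-3322390928641/34359738368
(3,0): OLD=1943729963/8388608 → NEW=255, ERR=-195365077/8388608
(3,1): OLD=11623505871/67108864 → NEW=255, ERR=-5489254449/67108864
(3,2): OLD=77549313501/536870912 → NEW=255, ERR=-59352769059/536870912
(3,3): OLD=5832138395927/34359738368 → NEW=255, ERR=-2929594887913/34359738368
(3,4): OLD=36364854520119/274877906944 → NEW=255, ERR=-33729011750601/274877906944
(3,5): OLD=500548308174041/4398046511104 → NEW=0, ERR=500548308174041/4398046511104
(4,0): OLD=249521798693/1073741824 → NEW=255, ERR=-24282366427/1073741824
(4,1): OLD=3390626376801/17179869184 → NEW=255, ERR=-990240265119/17179869184
(4,2): OLD=90234641650387/549755813888 → NEW=255, ERR=-49953090891053/549755813888
(4,3): OLD=1281463978083903/8796093022208 → NEW=255, ERR=-961539742579137/8796093022208
(4,4): OLD=26013953010197039/140737488355328 → NEW=255, ERR=-9874106520411601/140737488355328
(4,5): OLD=540887084374172905/2251799813685248 → NEW=255, ERR=-33321868115565335/2251799813685248
Output grid:
  Row 0: ......  (6 black, running=6)
  Row 1: ##.##.  (2 black, running=8)
  Row 2: .##.##  (2 black, running=10)
  Row 3: #####.  (1 black, running=11)
  Row 4: ######  (0 black, running=11)

Answer: 11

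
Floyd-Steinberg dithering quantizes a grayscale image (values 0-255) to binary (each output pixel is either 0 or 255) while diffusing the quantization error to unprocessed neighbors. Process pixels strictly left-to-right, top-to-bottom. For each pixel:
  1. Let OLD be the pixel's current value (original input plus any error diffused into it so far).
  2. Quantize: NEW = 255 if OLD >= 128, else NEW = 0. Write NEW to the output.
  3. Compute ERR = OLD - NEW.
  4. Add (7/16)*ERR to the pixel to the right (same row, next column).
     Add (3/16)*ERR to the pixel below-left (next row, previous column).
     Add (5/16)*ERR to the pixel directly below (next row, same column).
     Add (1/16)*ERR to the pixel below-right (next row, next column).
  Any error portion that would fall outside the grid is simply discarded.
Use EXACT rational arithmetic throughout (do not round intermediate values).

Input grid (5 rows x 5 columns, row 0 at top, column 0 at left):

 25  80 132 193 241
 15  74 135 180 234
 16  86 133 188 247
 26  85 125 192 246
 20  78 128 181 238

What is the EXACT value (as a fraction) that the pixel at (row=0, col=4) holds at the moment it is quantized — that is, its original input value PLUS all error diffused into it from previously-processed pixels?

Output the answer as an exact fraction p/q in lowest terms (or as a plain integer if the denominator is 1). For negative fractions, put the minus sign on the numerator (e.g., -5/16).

Answer: 12972665/65536

Derivation:
(0,0): OLD=25 → NEW=0, ERR=25
(0,1): OLD=1455/16 → NEW=0, ERR=1455/16
(0,2): OLD=43977/256 → NEW=255, ERR=-21303/256
(0,3): OLD=641407/4096 → NEW=255, ERR=-403073/4096
(0,4): OLD=12972665/65536 → NEW=255, ERR=-3739015/65536
Target (0,4): original=241, with diffused error = 12972665/65536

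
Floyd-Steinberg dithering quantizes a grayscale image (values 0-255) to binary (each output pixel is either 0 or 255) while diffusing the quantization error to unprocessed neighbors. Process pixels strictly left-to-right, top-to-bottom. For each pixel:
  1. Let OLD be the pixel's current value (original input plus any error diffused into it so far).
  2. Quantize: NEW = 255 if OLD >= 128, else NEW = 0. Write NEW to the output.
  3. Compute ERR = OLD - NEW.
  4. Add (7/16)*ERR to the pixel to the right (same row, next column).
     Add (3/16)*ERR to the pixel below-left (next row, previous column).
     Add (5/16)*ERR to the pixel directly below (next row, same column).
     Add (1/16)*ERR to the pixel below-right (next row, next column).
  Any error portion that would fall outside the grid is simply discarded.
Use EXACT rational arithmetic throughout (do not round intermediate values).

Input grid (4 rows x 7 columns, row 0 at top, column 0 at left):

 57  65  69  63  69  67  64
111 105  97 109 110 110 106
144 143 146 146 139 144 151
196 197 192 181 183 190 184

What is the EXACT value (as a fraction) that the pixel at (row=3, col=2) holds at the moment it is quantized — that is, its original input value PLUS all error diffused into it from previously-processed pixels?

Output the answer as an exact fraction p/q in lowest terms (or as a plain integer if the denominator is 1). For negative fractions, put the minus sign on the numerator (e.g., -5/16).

(0,0): OLD=57 → NEW=0, ERR=57
(0,1): OLD=1439/16 → NEW=0, ERR=1439/16
(0,2): OLD=27737/256 → NEW=0, ERR=27737/256
(0,3): OLD=452207/4096 → NEW=0, ERR=452207/4096
(0,4): OLD=7687433/65536 → NEW=0, ERR=7687433/65536
(0,5): OLD=124066623/1048576 → NEW=0, ERR=124066623/1048576
(0,6): OLD=1942208185/16777216 → NEW=0, ERR=1942208185/16777216
(1,0): OLD=37293/256 → NEW=255, ERR=-27987/256
(1,1): OLD=223547/2048 → NEW=0, ERR=223547/2048
(1,2): OLD=13430615/65536 → NEW=255, ERR=-3281065/65536
(1,3): OLD=39416715/262144 → NEW=255, ERR=-27430005/262144
(1,4): OLD=2180413121/16777216 → NEW=255, ERR=-2097776959/16777216
(1,5): OLD=16281699345/134217728 → NEW=0, ERR=16281699345/134217728
(1,6): OLD=435174017247/2147483648 → NEW=255, ERR=-112434312993/2147483648
(2,0): OLD=4269753/32768 → NEW=255, ERR=-4086087/32768
(2,1): OLD=111500803/1048576 → NEW=0, ERR=111500803/1048576
(2,2): OLD=2752789961/16777216 → NEW=255, ERR=-1525400119/16777216
(2,3): OLD=6301445313/134217728 → NEW=0, ERR=6301445313/134217728
(2,4): OLD=146750100689/1073741824 → NEW=255, ERR=-127054064431/1073741824
(2,5): OLD=3865762980827/34359738368 → NEW=0, ERR=3865762980827/34359738368
(2,6): OLD=105246838755757/549755813888 → NEW=255, ERR=-34940893785683/549755813888
(3,0): OLD=2969062825/16777216 → NEW=255, ERR=-1309127255/16777216
(3,1): OLD=22984840693/134217728 → NEW=255, ERR=-11240679947/134217728
(3,2): OLD=152896267375/1073741824 → NEW=255, ERR=-120907897745/1073741824
Target (3,2): original=192, with diffused error = 152896267375/1073741824

Answer: 152896267375/1073741824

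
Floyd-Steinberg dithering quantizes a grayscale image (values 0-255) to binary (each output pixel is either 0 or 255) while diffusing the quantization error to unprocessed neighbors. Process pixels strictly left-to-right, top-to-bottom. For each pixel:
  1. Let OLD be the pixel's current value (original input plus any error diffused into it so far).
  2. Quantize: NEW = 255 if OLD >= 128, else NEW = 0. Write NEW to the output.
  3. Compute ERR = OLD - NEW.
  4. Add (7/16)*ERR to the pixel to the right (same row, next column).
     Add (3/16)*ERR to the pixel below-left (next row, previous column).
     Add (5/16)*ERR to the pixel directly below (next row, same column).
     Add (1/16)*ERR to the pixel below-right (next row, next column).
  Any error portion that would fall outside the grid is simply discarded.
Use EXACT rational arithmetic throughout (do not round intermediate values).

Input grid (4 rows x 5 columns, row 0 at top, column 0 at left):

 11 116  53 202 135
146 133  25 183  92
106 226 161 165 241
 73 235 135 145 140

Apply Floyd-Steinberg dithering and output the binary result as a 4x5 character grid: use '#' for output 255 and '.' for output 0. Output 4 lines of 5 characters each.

Answer: ...##
##.#.
.##.#
.#.##

Derivation:
(0,0): OLD=11 → NEW=0, ERR=11
(0,1): OLD=1933/16 → NEW=0, ERR=1933/16
(0,2): OLD=27099/256 → NEW=0, ERR=27099/256
(0,3): OLD=1017085/4096 → NEW=255, ERR=-27395/4096
(0,4): OLD=8655595/65536 → NEW=255, ERR=-8056085/65536
(1,0): OLD=44055/256 → NEW=255, ERR=-21225/256
(1,1): OLD=317473/2048 → NEW=255, ERR=-204767/2048
(1,2): OLD=1352245/65536 → NEW=0, ERR=1352245/65536
(1,3): OLD=45483153/262144 → NEW=255, ERR=-21363567/262144
(1,4): OLD=73456019/4194304 → NEW=0, ERR=73456019/4194304
(2,0): OLD=2010107/32768 → NEW=0, ERR=2010107/32768
(2,1): OLD=230980089/1048576 → NEW=255, ERR=-36406791/1048576
(2,2): OLD=2193260331/16777216 → NEW=255, ERR=-2084929749/16777216
(2,3): OLD=24088647505/268435456 → NEW=0, ERR=24088647505/268435456
(2,4): OLD=1205337284343/4294967296 → NEW=255, ERR=110120623863/4294967296
(3,0): OLD=1437133515/16777216 → NEW=0, ERR=1437133515/16777216
(3,1): OLD=32502054511/134217728 → NEW=255, ERR=-1723466129/134217728
(3,2): OLD=451843483253/4294967296 → NEW=0, ERR=451843483253/4294967296
(3,3): OLD=1856367520717/8589934592 → NEW=255, ERR=-334065800243/8589934592
(3,4): OLD=18775035843169/137438953472 → NEW=255, ERR=-16271897292191/137438953472
Row 0: ...##
Row 1: ##.#.
Row 2: .##.#
Row 3: .#.##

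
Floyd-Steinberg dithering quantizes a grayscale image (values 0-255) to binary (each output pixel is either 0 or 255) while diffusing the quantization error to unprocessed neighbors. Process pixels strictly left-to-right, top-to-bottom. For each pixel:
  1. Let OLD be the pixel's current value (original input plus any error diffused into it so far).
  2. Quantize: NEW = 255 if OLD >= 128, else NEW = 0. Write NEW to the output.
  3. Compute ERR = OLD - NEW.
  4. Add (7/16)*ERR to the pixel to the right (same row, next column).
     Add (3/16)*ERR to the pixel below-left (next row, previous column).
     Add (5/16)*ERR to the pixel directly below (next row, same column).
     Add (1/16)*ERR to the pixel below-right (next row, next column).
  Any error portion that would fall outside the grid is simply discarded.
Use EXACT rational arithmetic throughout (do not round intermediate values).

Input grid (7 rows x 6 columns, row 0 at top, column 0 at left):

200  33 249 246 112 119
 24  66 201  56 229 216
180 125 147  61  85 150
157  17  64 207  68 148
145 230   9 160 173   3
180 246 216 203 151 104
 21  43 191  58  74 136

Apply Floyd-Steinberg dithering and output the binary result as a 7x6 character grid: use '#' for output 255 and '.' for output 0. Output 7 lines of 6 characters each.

(0,0): OLD=200 → NEW=255, ERR=-55
(0,1): OLD=143/16 → NEW=0, ERR=143/16
(0,2): OLD=64745/256 → NEW=255, ERR=-535/256
(0,3): OLD=1003871/4096 → NEW=255, ERR=-40609/4096
(0,4): OLD=7055769/65536 → NEW=0, ERR=7055769/65536
(0,5): OLD=174170927/1048576 → NEW=255, ERR=-93215953/1048576
(1,0): OLD=2173/256 → NEW=0, ERR=2173/256
(1,1): OLD=140651/2048 → NEW=0, ERR=140651/2048
(1,2): OLD=15013831/65536 → NEW=255, ERR=-1697849/65536
(1,3): OLD=16154235/262144 → NEW=0, ERR=16154235/262144
(1,4): OLD=4568718801/16777216 → NEW=255, ERR=290528721/16777216
(1,5): OLD=54364760167/268435456 → NEW=255, ERR=-14086281113/268435456
(2,0): OLD=6407113/32768 → NEW=255, ERR=-1948727/32768
(2,1): OLD=121756723/1048576 → NEW=0, ERR=121756723/1048576
(2,2): OLD=3448584025/16777216 → NEW=255, ERR=-829606055/16777216
(2,3): OLD=8086806225/134217728 → NEW=0, ERR=8086806225/134217728
(2,4): OLD=475812898291/4294967296 → NEW=0, ERR=475812898291/4294967296
(2,5): OLD=12586084661973/68719476736 → NEW=255, ERR=-4937381905707/68719476736
(3,0): OLD=2687496761/16777216 → NEW=255, ERR=-1590693319/16777216
(3,1): OLD=-158739515/134217728 → NEW=0, ERR=-158739515/134217728
(3,2): OLD=71494406943/1073741824 → NEW=0, ERR=71494406943/1073741824
(3,3): OLD=18735723619549/68719476736 → NEW=255, ERR=1212257051869/68719476736
(3,4): OLD=55322960492605/549755813888 → NEW=0, ERR=55322960492605/549755813888
(3,5): OLD=1552491265487987/8796093022208 → NEW=255, ERR=-690512455175053/8796093022208
(4,0): OLD=247281177655/2147483648 → NEW=0, ERR=247281177655/2147483648
(4,1): OLD=9846366603851/34359738368 → NEW=255, ERR=1084633320011/34359738368
(4,2): OLD=51514177875825/1099511627776 → NEW=0, ERR=51514177875825/1099511627776
(4,3): OLD=3677477612052117/17592186044416 → NEW=255, ERR=-808529829273963/17592186044416
(4,4): OLD=48054398919070693/281474976710656 → NEW=255, ERR=-23721720142146587/281474976710656
(4,5): OLD=-234697879168709341/4503599627370496 → NEW=0, ERR=-234697879168709341/4503599627370496
(5,0): OLD=121992440672273/549755813888 → NEW=255, ERR=-18195291869167/549755813888
(5,1): OLD=4527635508546593/17592186044416 → NEW=255, ERR=41628067220513/17592186044416
(5,2): OLD=31670434221067515/140737488355328 → NEW=255, ERR=-4217625309541125/140737488355328
(5,3): OLD=732524052790489337/4503599627370496 → NEW=255, ERR=-415893852188987143/4503599627370496
(5,4): OLD=645078106154027353/9007199254740992 → NEW=0, ERR=645078106154027353/9007199254740992
(5,5): OLD=16397452466731417965/144115188075855872 → NEW=0, ERR=16397452466731417965/144115188075855872
(6,0): OLD=3124612013518595/281474976710656 → NEW=0, ERR=3124612013518595/281474976710656
(6,1): OLD=184235572154942279/4503599627370496 → NEW=0, ERR=184235572154942279/4503599627370496
(6,2): OLD=3285201161360935407/18014398509481984 → NEW=255, ERR=-1308470458556970513/18014398509481984
(6,3): OLD=2570804160423644819/288230376151711744 → NEW=0, ERR=2570804160423644819/288230376151711744
(6,4): OLD=534240399731529925747/4611686018427387904 → NEW=0, ERR=534240399731529925747/4611686018427387904
(6,5): OLD=16728583959246594438469/73786976294838206464 → NEW=255, ERR=-2087094995937148209851/73786976294838206464
Row 0: #.##.#
Row 1: ..#.##
Row 2: #.#..#
Row 3: #..#.#
Row 4: .#.##.
Row 5: ####..
Row 6: ..#..#

Answer: #.##.#
..#.##
#.#..#
#..#.#
.#.##.
####..
..#..#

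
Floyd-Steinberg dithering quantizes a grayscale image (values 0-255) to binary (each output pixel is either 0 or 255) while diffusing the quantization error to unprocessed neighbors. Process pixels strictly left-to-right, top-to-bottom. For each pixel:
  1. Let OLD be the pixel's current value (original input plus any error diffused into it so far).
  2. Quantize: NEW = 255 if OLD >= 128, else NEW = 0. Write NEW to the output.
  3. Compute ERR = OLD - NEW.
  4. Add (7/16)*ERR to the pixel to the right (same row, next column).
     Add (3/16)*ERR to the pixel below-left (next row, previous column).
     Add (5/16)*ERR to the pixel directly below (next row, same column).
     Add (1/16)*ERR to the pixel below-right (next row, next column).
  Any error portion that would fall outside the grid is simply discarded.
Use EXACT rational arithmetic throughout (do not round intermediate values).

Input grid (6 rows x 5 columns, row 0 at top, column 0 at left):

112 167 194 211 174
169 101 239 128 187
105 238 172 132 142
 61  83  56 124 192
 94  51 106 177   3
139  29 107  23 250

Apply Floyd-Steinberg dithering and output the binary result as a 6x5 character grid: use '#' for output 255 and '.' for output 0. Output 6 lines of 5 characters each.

Answer: .####
#.#.#
.##.#
.#.#.
...#.
#.#.#

Derivation:
(0,0): OLD=112 → NEW=0, ERR=112
(0,1): OLD=216 → NEW=255, ERR=-39
(0,2): OLD=2831/16 → NEW=255, ERR=-1249/16
(0,3): OLD=45273/256 → NEW=255, ERR=-20007/256
(0,4): OLD=572655/4096 → NEW=255, ERR=-471825/4096
(1,0): OLD=3147/16 → NEW=255, ERR=-933/16
(1,1): OLD=7125/128 → NEW=0, ERR=7125/128
(1,2): OLD=908769/4096 → NEW=255, ERR=-135711/4096
(1,3): OLD=1025713/16384 → NEW=0, ERR=1025713/16384
(1,4): OLD=45483971/262144 → NEW=255, ERR=-21362749/262144
(2,0): OLD=199095/2048 → NEW=0, ERR=199095/2048
(2,1): OLD=18878917/65536 → NEW=255, ERR=2167237/65536
(2,2): OLD=200625407/1048576 → NEW=255, ERR=-66761473/1048576
(2,3): OLD=1784395357/16777216 → NEW=0, ERR=1784395357/16777216
(2,4): OLD=44822852683/268435456 → NEW=255, ERR=-23628188597/268435456
(3,0): OLD=102320047/1048576 → NEW=0, ERR=102320047/1048576
(3,1): OLD=1091890219/8388608 → NEW=255, ERR=-1047204821/8388608
(3,2): OLD=938598945/268435456 → NEW=0, ERR=938598945/268435456
(3,3): OLD=74240282875/536870912 → NEW=255, ERR=-62661799685/536870912
(3,4): OLD=1031453609323/8589934592 → NEW=0, ERR=1031453609323/8589934592
(4,0): OLD=13567653849/134217728 → NEW=0, ERR=13567653849/134217728
(4,1): OLD=270447443489/4294967296 → NEW=0, ERR=270447443489/4294967296
(4,2): OLD=7212432493247/68719476736 → NEW=0, ERR=7212432493247/68719476736
(4,3): OLD=229992201724353/1099511627776 → NEW=255, ERR=-50383263358527/1099511627776
(4,4): OLD=231892658835399/17592186044416 → NEW=0, ERR=231892658835399/17592186044416
(5,0): OLD=12534174212611/68719476736 → NEW=255, ERR=-4989292355069/68719476736
(5,1): OLD=23590261224785/549755813888 → NEW=0, ERR=23590261224785/549755813888
(5,2): OLD=2707706918816865/17592186044416 → NEW=255, ERR=-1778300522509215/17592186044416
(5,3): OLD=-1865694891781037/70368744177664 → NEW=0, ERR=-1865694891781037/70368744177664
(5,4): OLD=269828436789950993/1125899906842624 → NEW=255, ERR=-17276039454918127/1125899906842624
Row 0: .####
Row 1: #.#.#
Row 2: .##.#
Row 3: .#.#.
Row 4: ...#.
Row 5: #.#.#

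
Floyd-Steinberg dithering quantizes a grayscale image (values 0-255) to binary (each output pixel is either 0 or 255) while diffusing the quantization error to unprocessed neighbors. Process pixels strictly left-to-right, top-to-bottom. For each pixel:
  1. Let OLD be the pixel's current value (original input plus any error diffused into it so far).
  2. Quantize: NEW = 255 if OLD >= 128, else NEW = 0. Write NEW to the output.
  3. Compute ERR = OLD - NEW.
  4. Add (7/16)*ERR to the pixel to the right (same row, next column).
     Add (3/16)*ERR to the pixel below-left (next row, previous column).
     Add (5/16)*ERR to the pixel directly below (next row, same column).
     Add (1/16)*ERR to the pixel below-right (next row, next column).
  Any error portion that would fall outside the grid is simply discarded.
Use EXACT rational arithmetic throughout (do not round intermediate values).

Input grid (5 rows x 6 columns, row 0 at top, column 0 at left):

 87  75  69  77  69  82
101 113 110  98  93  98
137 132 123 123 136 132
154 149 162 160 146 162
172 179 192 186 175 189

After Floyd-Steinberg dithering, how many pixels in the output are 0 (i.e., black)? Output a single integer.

Answer: 14

Derivation:
(0,0): OLD=87 → NEW=0, ERR=87
(0,1): OLD=1809/16 → NEW=0, ERR=1809/16
(0,2): OLD=30327/256 → NEW=0, ERR=30327/256
(0,3): OLD=527681/4096 → NEW=255, ERR=-516799/4096
(0,4): OLD=904391/65536 → NEW=0, ERR=904391/65536
(0,5): OLD=92313969/1048576 → NEW=0, ERR=92313969/1048576
(1,0): OLD=38243/256 → NEW=255, ERR=-27037/256
(1,1): OLD=265781/2048 → NEW=255, ERR=-256459/2048
(1,2): OLD=4957401/65536 → NEW=0, ERR=4957401/65536
(1,3): OLD=26648805/262144 → NEW=0, ERR=26648805/262144
(1,4): OLD=2523440271/16777216 → NEW=255, ERR=-1754749809/16777216
(1,5): OLD=21640067641/268435456 → NEW=0, ERR=21640067641/268435456
(2,0): OLD=2638359/32768 → NEW=0, ERR=2638359/32768
(2,1): OLD=142266349/1048576 → NEW=255, ERR=-125120531/1048576
(2,2): OLD=1772824583/16777216 → NEW=0, ERR=1772824583/16777216
(2,3): OLD=24979897999/134217728 → NEW=255, ERR=-9245622641/134217728
(2,4): OLD=406505429805/4294967296 → NEW=0, ERR=406505429805/4294967296
(2,5): OLD=13198498397963/68719476736 → NEW=255, ERR=-4324968169717/68719476736
(3,0): OLD=2630467111/16777216 → NEW=255, ERR=-1647722969/16777216
(3,1): OLD=12561246619/134217728 → NEW=0, ERR=12561246619/134217728
(3,2): OLD=231490882369/1073741824 → NEW=255, ERR=-42313282751/1073741824
(3,3): OLD=10004404120835/68719476736 → NEW=255, ERR=-7519062446845/68719476736
(3,4): OLD=61353515805219/549755813888 → NEW=0, ERR=61353515805219/549755813888
(3,5): OLD=1733475648460589/8796093022208 → NEW=255, ERR=-509528072202451/8796093022208
(4,0): OLD=341142008553/2147483648 → NEW=255, ERR=-206466321687/2147483648
(4,1): OLD=5245240409045/34359738368 → NEW=255, ERR=-3516492874795/34359738368
(4,2): OLD=132209252733935/1099511627776 → NEW=0, ERR=132209252733935/1099511627776
(4,3): OLD=3920878670945611/17592186044416 → NEW=255, ERR=-565128770380469/17592186044416
(4,4): OLD=50136733640929531/281474976710656 → NEW=255, ERR=-21639385420287749/281474976710656
(4,5): OLD=649593140170889469/4503599627370496 → NEW=255, ERR=-498824764808587011/4503599627370496
Output grid:
  Row 0: ...#..  (5 black, running=5)
  Row 1: ##..#.  (3 black, running=8)
  Row 2: .#.#.#  (3 black, running=11)
  Row 3: #.##.#  (2 black, running=13)
  Row 4: ##.###  (1 black, running=14)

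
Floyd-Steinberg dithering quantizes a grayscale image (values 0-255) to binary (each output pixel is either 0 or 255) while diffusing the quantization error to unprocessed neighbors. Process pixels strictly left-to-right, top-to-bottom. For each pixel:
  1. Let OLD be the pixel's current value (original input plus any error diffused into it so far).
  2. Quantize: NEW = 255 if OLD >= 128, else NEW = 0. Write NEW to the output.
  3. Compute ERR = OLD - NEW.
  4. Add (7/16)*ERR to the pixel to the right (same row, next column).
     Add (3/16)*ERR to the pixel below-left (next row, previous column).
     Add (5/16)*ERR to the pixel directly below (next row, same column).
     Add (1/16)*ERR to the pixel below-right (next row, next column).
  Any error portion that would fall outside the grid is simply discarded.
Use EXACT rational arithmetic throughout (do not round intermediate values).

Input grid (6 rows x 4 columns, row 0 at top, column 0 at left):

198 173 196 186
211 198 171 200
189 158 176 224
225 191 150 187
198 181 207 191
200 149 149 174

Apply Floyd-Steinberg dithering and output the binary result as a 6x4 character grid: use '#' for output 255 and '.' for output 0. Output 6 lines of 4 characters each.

Answer: ####
#.#.
##.#
####
#.#.
#.##

Derivation:
(0,0): OLD=198 → NEW=255, ERR=-57
(0,1): OLD=2369/16 → NEW=255, ERR=-1711/16
(0,2): OLD=38199/256 → NEW=255, ERR=-27081/256
(0,3): OLD=572289/4096 → NEW=255, ERR=-472191/4096
(1,0): OLD=44323/256 → NEW=255, ERR=-20957/256
(1,1): OLD=215797/2048 → NEW=0, ERR=215797/2048
(1,2): OLD=10206745/65536 → NEW=255, ERR=-6504935/65536
(1,3): OLD=119472639/1048576 → NEW=0, ERR=119472639/1048576
(2,0): OLD=6002263/32768 → NEW=255, ERR=-2353577/32768
(2,1): OLD=142372653/1048576 → NEW=255, ERR=-125014227/1048576
(2,2): OLD=253275201/2097152 → NEW=0, ERR=253275201/2097152
(2,3): OLD=10275687645/33554432 → NEW=255, ERR=1719307485/33554432
(3,0): OLD=3023258599/16777216 → NEW=255, ERR=-1254931481/16777216
(3,1): OLD=37359086969/268435456 → NEW=255, ERR=-31091954311/268435456
(3,2): OLD=597957280391/4294967296 → NEW=255, ERR=-497259380089/4294967296
(3,3): OLD=10988790891057/68719476736 → NEW=255, ERR=-6534675676623/68719476736
(4,0): OLD=656733143195/4294967296 → NEW=255, ERR=-438483517285/4294967296
(4,1): OLD=2534221861969/34359738368 → NEW=0, ERR=2534221861969/34359738368
(4,2): OLD=195733695276593/1099511627776 → NEW=255, ERR=-84641769806287/1099511627776
(4,3): OLD=2117542690406823/17592186044416 → NEW=0, ERR=2117542690406823/17592186044416
(5,0): OLD=100014487672107/549755813888 → NEW=255, ERR=-40173244869333/549755813888
(5,1): OLD=2098108700518541/17592186044416 → NEW=0, ERR=2098108700518541/17592186044416
(5,2): OLD=1797041891048849/8796093022208 → NEW=255, ERR=-445961829614191/8796093022208
(5,3): OLD=51966625468188993/281474976710656 → NEW=255, ERR=-19809493593028287/281474976710656
Row 0: ####
Row 1: #.#.
Row 2: ##.#
Row 3: ####
Row 4: #.#.
Row 5: #.##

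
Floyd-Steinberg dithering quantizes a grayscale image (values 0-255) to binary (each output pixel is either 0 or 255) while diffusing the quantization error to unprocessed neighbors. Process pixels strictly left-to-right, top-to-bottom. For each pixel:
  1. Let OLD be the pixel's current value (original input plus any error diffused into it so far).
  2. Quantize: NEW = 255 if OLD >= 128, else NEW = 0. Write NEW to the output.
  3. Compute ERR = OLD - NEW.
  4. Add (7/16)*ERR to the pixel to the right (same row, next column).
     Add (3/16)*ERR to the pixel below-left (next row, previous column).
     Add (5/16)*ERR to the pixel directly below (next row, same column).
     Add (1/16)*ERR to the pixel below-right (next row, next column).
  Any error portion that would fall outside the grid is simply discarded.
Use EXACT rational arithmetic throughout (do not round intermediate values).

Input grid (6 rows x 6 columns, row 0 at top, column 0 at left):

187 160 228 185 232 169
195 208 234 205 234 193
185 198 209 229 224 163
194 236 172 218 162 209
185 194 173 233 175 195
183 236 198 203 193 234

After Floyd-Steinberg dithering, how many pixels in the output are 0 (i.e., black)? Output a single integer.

Answer: 6

Derivation:
(0,0): OLD=187 → NEW=255, ERR=-68
(0,1): OLD=521/4 → NEW=255, ERR=-499/4
(0,2): OLD=11099/64 → NEW=255, ERR=-5221/64
(0,3): OLD=152893/1024 → NEW=255, ERR=-108227/1024
(0,4): OLD=3043499/16384 → NEW=255, ERR=-1134421/16384
(0,5): OLD=36361389/262144 → NEW=255, ERR=-30485331/262144
(1,0): OLD=9623/64 → NEW=255, ERR=-6697/64
(1,1): OLD=53089/512 → NEW=0, ERR=53089/512
(1,2): OLD=3706997/16384 → NEW=255, ERR=-470923/16384
(1,3): OLD=9261265/65536 → NEW=255, ERR=-7450415/65536
(1,4): OLD=562939731/4194304 → NEW=255, ERR=-506607789/4194304
(1,5): OLD=6676517973/67108864 → NEW=0, ERR=6676517973/67108864
(2,0): OLD=1406907/8192 → NEW=255, ERR=-682053/8192
(2,1): OLD=47722809/262144 → NEW=255, ERR=-19123911/262144
(2,2): OLD=642844907/4194304 → NEW=255, ERR=-426702613/4194304
(2,3): OLD=4178249555/33554432 → NEW=0, ERR=4178249555/33554432
(2,4): OLD=270885368185/1073741824 → NEW=255, ERR=-2918796935/1073741824
(2,5): OLD=3184316942303/17179869184 → NEW=255, ERR=-1196549699617/17179869184
(3,0): OLD=647194763/4194304 → NEW=255, ERR=-422352757/4194304
(3,1): OLD=4860995375/33554432 → NEW=255, ERR=-3695384785/33554432
(3,2): OLD=29746443453/268435456 → NEW=0, ERR=29746443453/268435456
(3,3): OLD=5128639567863/17179869184 → NEW=255, ERR=747772925943/17179869184
(3,4): OLD=24040371162519/137438953472 → NEW=255, ERR=-11006561972841/137438953472
(3,5): OLD=334314332608121/2199023255552 → NEW=255, ERR=-226436597557639/2199023255552
(4,0): OLD=71340854085/536870912 → NEW=255, ERR=-65561228475/536870912
(4,1): OLD=1036305436545/8589934592 → NEW=0, ERR=1036305436545/8589934592
(4,2): OLD=71932297685811/274877906944 → NEW=255, ERR=1838431415091/274877906944
(4,3): OLD=1061856677327135/4398046511104 → NEW=255, ERR=-59645183004385/4398046511104
(4,4): OLD=8968774318101519/70368744177664 → NEW=0, ERR=8968774318101519/70368744177664
(4,5): OLD=240466686721705481/1125899906842624 → NEW=255, ERR=-46637789523163639/1125899906842624
(5,0): OLD=23015346517011/137438953472 → NEW=255, ERR=-12031586618349/137438953472
(5,1): OLD=1007253579076931/4398046511104 → NEW=255, ERR=-114248281254589/4398046511104
(5,2): OLD=6816000363050257/35184372088832 → NEW=255, ERR=-2156014519601903/35184372088832
(5,3): OLD=220978824570843083/1125899906842624 → NEW=255, ERR=-66125651674026037/1125899906842624
(5,4): OLD=447027345080168587/2251799813685248 → NEW=255, ERR=-127181607409569653/2251799813685248
(5,5): OLD=7361090133518193159/36028797018963968 → NEW=255, ERR=-1826253106317618681/36028797018963968
Output grid:
  Row 0: ######  (0 black, running=0)
  Row 1: #.###.  (2 black, running=2)
  Row 2: ###.##  (1 black, running=3)
  Row 3: ##.###  (1 black, running=4)
  Row 4: #.##.#  (2 black, running=6)
  Row 5: ######  (0 black, running=6)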